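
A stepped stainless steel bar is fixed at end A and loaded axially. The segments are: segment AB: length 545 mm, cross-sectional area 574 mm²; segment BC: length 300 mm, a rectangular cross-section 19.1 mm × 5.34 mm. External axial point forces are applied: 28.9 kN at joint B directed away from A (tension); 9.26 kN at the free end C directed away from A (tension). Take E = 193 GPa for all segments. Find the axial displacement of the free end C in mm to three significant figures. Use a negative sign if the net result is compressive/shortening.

Internal axial forces (sectioning from the free end, tension +): N_BC = 9.26 kN, N_AB = 38.16 kN.
A_BC = 102 mm².
δ_AB = 38160·545/(574·193000) = 0.1877 mm
δ_BC = 9260·300/(102·193000) = 0.1411 mm
δ = Σδ_i = 0.3289 mm.

0.329 mm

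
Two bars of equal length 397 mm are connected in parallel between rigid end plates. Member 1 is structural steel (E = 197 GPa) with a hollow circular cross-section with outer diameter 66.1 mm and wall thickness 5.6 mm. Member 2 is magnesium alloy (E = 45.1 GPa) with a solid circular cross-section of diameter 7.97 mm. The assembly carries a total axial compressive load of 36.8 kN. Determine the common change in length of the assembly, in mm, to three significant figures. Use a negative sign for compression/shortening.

A_1 = 1064 mm².
A_2 = 49.89 mm².
Equal strain + equilibrium ⇒ each member carries load in proportion to AE: A₁E₁ = 209700000 N, A₂E₂ = 2250000 N, ΣAE = 211900000 N.
δ = PL/ΣAE = -36800·397/211900000 = -0.06894 mm.

-0.0689 mm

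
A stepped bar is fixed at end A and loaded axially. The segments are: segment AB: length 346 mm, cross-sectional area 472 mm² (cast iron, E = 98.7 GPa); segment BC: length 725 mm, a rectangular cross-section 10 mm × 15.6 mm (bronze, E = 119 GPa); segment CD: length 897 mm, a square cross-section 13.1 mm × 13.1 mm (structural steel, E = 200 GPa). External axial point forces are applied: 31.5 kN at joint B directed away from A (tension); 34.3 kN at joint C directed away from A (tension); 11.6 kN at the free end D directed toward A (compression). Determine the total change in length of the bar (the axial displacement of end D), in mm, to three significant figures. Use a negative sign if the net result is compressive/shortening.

0.986 mm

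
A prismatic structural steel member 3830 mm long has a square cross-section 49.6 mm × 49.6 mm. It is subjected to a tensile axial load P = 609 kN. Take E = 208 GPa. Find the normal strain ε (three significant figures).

A = 2460 mm².
σ = N/A = 247.5 MPa; ε = σ/E = 247.5/208000 = 1.190e-03.

0.00119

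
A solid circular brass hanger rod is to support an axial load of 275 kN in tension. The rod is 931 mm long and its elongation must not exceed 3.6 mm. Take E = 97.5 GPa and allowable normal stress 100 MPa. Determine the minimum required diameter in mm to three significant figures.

Required area A ≥ P/σ_allow = 275000/100 = 2750 mm².
For a solid circular section, d ≥ √(4A/π) = 59.17 mm.
Elongation limit: A ≥ PL/(Eδ_allow) = 275000·931/(97500·3.6) = 729.4 mm² ⇒ d ≥ 30.47 mm.
The stress limit governs.

59.2 mm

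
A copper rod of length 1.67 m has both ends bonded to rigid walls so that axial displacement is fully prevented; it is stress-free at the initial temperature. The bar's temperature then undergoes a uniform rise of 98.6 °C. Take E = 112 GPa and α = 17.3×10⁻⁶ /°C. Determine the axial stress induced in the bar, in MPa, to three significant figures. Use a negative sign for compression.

-191 MPa

Free thermal expansion αLΔT = 17.3e-6 · 1670 · 98.6 = 2.849 mm.
The walls impose strain ε = −(2.849)/1670 = -1.7058e-03; σ = Eε = 112000 · -1.7058e-03 = -191 MPa.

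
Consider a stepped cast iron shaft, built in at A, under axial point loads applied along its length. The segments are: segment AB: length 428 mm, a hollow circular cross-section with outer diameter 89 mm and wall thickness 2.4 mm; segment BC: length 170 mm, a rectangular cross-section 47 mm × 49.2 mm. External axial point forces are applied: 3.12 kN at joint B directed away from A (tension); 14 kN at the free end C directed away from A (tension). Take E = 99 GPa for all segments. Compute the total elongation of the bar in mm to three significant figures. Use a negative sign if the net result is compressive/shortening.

0.124 mm

Internal axial forces (sectioning from the free end, tension +): N_BC = 14 kN, N_AB = 17.12 kN.
A_AB = 652.9 mm².
A_BC = 2312 mm².
δ_AB = 17120·428/(652.9·99000) = 0.1134 mm
δ_BC = 14000·170/(2312·99000) = 0.0104 mm
δ = Σδ_i = 0.1237 mm.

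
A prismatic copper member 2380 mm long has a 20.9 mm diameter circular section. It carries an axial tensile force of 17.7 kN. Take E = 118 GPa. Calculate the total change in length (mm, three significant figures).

A = 343.1 mm².
δ_mech = NL/(AE) = 17700·2380/(343.1·118000) = 1.041 mm.

1.04 mm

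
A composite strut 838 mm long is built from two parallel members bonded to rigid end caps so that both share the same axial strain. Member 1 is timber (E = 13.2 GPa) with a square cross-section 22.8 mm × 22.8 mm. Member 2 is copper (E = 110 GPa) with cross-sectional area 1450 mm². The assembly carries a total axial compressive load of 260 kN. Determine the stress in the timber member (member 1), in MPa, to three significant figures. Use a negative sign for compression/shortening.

-20.6 MPa

A_1 = 519.8 mm².
Equal strain + equilibrium ⇒ each member carries load in proportion to AE: A₁E₁ = 6862000 N, A₂E₂ = 159500000 N, ΣAE = 166400000 N.
σ₁ = P·E₁/ΣAE = -260000·13200/166400000 = -20.63 MPa.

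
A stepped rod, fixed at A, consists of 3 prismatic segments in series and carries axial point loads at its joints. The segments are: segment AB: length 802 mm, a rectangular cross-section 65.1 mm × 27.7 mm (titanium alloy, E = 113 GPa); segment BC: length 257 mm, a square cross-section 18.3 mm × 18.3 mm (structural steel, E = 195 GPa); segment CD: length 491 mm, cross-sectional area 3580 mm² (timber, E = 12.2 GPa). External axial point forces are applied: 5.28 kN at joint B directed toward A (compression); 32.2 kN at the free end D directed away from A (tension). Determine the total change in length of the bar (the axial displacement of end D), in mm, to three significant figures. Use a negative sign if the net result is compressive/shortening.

Internal axial forces (sectioning from the free end, tension +): N_CD = 32.2 kN, N_BC = 32.2 kN, N_AB = 26.92 kN.
A_AB = 1803 mm².
A_BC = 334.9 mm².
δ_AB = 26920·802/(1803·113000) = 0.106 mm
δ_BC = 32200·257/(334.9·195000) = 0.1267 mm
δ_CD = 32200·491/(3580·12200) = 0.362 mm
δ = Σδ_i = 0.5947 mm.

0.595 mm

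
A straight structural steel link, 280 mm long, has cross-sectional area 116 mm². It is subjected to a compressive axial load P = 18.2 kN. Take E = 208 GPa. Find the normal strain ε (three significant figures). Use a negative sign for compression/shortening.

σ = N/A = -156.9 MPa; ε = σ/E = -156.9/208000 = -7.543e-04.

-7.54e-04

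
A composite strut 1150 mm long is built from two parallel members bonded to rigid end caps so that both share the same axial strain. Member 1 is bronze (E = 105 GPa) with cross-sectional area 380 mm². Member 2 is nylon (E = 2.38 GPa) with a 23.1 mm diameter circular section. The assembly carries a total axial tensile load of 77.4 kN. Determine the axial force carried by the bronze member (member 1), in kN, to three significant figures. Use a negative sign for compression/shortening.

75.5 kN

A_2 = 419.1 mm².
Equal strain + equilibrium ⇒ each member carries load in proportion to AE: A₁E₁ = 39900000 N, A₂E₂ = 997400 N, ΣAE = 40900000 N.
F₁ = P·A₁E₁/ΣAE = 77400·39900000/40900000 = 75510 N.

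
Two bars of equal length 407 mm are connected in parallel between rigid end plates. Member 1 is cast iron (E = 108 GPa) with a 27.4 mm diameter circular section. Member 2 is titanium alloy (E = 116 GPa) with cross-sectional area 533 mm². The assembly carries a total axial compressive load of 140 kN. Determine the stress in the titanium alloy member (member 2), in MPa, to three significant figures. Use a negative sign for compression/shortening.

-129 MPa

A_1 = 589.6 mm².
Equal strain + equilibrium ⇒ each member carries load in proportion to AE: A₁E₁ = 63680000 N, A₂E₂ = 61830000 N, ΣAE = 125500000 N.
σ₂ = P·E₂/ΣAE = -140000·116000/125500000 = -129.4 MPa.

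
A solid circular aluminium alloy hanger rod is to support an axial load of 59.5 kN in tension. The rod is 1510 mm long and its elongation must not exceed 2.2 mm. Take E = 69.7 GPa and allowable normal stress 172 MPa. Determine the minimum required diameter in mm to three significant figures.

27.3 mm

Required area A ≥ P/σ_allow = 59500/172 = 345.9 mm².
For a solid circular section, d ≥ √(4A/π) = 20.99 mm.
Elongation limit: A ≥ PL/(Eδ_allow) = 59500·1510/(69700·2.2) = 585.9 mm² ⇒ d ≥ 27.31 mm.
The elongation limit governs.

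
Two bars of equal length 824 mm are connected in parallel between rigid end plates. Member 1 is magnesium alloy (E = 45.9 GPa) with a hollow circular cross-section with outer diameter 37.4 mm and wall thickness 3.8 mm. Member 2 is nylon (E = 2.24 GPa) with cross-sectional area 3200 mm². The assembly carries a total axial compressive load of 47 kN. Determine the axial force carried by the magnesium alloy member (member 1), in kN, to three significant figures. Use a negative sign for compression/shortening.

A_1 = 401.1 mm².
Equal strain + equilibrium ⇒ each member carries load in proportion to AE: A₁E₁ = 18410000 N, A₂E₂ = 7168000 N, ΣAE = 25580000 N.
F₁ = P·A₁E₁/ΣAE = -47000·18410000/25580000 = -33830 N.

-33.8 kN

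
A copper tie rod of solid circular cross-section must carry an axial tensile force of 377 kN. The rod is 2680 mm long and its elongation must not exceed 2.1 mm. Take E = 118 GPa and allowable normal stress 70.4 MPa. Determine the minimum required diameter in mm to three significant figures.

82.6 mm

Required area A ≥ P/σ_allow = 377000/70.4 = 5355 mm².
For a solid circular section, d ≥ √(4A/π) = 82.57 mm.
Elongation limit: A ≥ PL/(Eδ_allow) = 377000·2680/(118000·2.1) = 4077 mm² ⇒ d ≥ 72.05 mm.
The stress limit governs.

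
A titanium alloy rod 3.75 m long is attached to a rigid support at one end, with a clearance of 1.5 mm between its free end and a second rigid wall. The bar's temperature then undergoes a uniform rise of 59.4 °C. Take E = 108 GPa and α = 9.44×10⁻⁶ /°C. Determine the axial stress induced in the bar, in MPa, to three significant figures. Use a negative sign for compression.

Free thermal expansion αLΔT = 9.44e-6 · 3750 · 59.4 = 2.103 mm.
The walls engage after the gap closes; constrained expansion = 2.103 − 1.5 = 0.6028 mm.
The walls impose strain ε = −(0.6028)/3750 = -1.6074e-04; σ = Eε = 108000 · -1.6074e-04 = -17.36 MPa.

-17.4 MPa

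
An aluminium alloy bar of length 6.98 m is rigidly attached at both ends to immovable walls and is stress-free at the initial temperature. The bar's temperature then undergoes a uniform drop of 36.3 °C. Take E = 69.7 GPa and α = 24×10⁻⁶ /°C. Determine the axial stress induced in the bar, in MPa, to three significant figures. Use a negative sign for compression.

Free thermal expansion αLΔT = 24e-6 · 6980 · -36.3 = -6.081 mm.
The walls impose strain ε = −(-6.081)/6980 = 8.7120e-04; σ = Eε = 69700 · 8.7120e-04 = 60.72 MPa.

60.7 MPa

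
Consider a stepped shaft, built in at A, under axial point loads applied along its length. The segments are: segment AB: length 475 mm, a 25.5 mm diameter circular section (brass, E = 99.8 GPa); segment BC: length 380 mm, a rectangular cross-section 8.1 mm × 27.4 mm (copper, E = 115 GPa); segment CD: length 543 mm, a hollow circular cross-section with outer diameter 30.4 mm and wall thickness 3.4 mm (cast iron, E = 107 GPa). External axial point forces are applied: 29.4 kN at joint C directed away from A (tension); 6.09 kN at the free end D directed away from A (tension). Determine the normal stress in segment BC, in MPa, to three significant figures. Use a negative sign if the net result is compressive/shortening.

Internal axial forces (sectioning from the free end, tension +): N_CD = 6.09 kN, N_BC = 35.49 kN, N_AB = 35.49 kN.
A_BC = 221.9 mm².
σ_BC = N_BC/A_BC = 35490/221.9 = 159.9 MPa.

160 MPa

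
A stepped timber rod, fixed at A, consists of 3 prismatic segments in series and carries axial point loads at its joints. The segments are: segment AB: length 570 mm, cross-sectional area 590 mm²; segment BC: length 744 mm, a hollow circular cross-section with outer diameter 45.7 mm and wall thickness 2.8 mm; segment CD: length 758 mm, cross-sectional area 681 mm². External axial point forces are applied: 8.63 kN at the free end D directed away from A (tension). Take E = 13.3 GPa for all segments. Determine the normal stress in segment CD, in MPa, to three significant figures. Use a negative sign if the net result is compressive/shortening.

Internal axial forces (sectioning from the free end, tension +): N_CD = 8.63 kN, N_BC = 8.63 kN, N_AB = 8.63 kN.
σ_CD = N_CD/A_CD = 8630/681 = 12.67 MPa.

12.7 MPa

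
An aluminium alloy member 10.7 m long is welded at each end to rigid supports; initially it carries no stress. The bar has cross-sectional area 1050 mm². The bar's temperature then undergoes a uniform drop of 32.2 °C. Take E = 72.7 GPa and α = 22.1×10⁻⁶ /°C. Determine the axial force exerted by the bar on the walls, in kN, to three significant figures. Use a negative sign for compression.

Free thermal expansion αLΔT = 22.1e-6 · 10700 · -32.2 = -7.614 mm.
The walls impose strain ε = −(-7.614)/10700 = 7.1162e-04; σ = Eε = 72700 · 7.1162e-04 = 51.73 MPa.
Wall reaction R = σ·A = 51.73·1050 = 54320 N = 54.32 kN.

54.3 kN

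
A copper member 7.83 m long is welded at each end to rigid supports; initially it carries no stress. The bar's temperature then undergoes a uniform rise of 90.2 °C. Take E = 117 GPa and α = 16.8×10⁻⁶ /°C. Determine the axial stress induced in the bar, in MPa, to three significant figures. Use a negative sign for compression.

-177 MPa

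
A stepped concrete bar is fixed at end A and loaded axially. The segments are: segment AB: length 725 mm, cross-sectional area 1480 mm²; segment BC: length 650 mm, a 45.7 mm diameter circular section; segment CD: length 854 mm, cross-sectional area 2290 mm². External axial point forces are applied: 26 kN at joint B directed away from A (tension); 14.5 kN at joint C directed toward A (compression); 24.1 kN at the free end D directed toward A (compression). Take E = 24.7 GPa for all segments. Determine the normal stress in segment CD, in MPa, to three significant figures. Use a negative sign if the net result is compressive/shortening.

-10.5 MPa

Internal axial forces (sectioning from the free end, tension +): N_CD = -24.1 kN, N_BC = -38.6 kN, N_AB = -12.6 kN.
σ_CD = N_CD/A_CD = -24100/2290 = -10.52 MPa.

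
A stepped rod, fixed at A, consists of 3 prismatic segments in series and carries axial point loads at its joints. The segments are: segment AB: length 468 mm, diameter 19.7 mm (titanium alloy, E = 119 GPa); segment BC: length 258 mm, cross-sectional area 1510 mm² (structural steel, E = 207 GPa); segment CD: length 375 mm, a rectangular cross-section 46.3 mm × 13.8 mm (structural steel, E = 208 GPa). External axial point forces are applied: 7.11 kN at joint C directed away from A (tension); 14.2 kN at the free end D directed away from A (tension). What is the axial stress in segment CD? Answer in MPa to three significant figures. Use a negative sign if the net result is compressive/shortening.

Internal axial forces (sectioning from the free end, tension +): N_CD = 14.2 kN, N_BC = 21.31 kN, N_AB = 21.31 kN.
A_CD = 638.9 mm².
σ_CD = N_CD/A_CD = 14200/638.9 = 22.22 MPa.

22.2 MPa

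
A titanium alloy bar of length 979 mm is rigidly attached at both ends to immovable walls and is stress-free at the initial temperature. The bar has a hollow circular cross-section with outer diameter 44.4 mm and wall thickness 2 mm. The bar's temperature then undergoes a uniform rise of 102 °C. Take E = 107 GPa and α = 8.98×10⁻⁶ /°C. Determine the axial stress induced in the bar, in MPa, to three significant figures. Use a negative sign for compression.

Free thermal expansion αLΔT = 8.98e-6 · 979 · 102 = 0.8967 mm.
The walls impose strain ε = −(0.8967)/979 = -9.1596e-04; σ = Eε = 107000 · -9.1596e-04 = -98.01 MPa.

-98.0 MPa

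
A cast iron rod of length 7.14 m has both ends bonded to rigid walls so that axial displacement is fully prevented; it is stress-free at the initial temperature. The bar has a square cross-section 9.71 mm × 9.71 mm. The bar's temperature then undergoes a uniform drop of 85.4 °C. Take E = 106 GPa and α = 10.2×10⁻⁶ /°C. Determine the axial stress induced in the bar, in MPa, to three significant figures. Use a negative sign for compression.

92.3 MPa

Free thermal expansion αLΔT = 10.2e-6 · 7140 · -85.4 = -6.22 mm.
The walls impose strain ε = −(-6.22)/7140 = 8.7108e-04; σ = Eε = 106000 · 8.7108e-04 = 92.33 MPa.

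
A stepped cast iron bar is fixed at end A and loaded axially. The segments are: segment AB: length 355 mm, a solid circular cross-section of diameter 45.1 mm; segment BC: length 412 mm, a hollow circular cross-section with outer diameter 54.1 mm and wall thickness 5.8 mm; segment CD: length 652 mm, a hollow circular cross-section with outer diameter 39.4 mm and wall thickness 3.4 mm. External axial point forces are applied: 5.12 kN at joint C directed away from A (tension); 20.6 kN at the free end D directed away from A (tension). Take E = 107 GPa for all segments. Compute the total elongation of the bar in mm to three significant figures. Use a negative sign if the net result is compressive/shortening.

Internal axial forces (sectioning from the free end, tension +): N_CD = 20.6 kN, N_BC = 25.72 kN, N_AB = 25.72 kN.
A_AB = 1598 mm².
A_BC = 880.1 mm².
A_CD = 384.5 mm².
δ_AB = 25720·355/(1598·107000) = 0.05342 mm
δ_BC = 25720·412/(880.1·107000) = 0.1125 mm
δ_CD = 20600·652/(384.5·107000) = 0.3264 mm
δ = Σδ_i = 0.4924 mm.

0.492 mm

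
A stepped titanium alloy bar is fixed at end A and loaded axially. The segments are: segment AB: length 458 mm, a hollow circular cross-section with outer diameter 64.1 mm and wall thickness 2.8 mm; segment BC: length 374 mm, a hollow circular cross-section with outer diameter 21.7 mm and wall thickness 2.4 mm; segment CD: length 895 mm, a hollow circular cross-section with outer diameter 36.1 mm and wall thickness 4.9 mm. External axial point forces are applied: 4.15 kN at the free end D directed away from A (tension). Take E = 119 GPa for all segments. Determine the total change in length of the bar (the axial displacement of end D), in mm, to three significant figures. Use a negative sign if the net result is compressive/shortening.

Internal axial forces (sectioning from the free end, tension +): N_CD = 4.15 kN, N_BC = 4.15 kN, N_AB = 4.15 kN.
A_AB = 539.2 mm².
A_BC = 145.5 mm².
A_CD = 480.3 mm².
δ_AB = 4150·458/(539.2·119000) = 0.02962 mm
δ_BC = 4150·374/(145.5·119000) = 0.08963 mm
δ_CD = 4150·895/(480.3·119000) = 0.06499 mm
δ = Σδ_i = 0.1842 mm.

0.184 mm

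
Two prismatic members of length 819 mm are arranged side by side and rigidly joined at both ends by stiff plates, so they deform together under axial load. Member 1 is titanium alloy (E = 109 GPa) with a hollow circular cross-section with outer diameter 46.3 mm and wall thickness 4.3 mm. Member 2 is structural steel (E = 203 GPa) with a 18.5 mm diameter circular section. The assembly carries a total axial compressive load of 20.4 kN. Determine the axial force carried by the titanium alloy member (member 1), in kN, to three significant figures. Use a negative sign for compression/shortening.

A_1 = 567.4 mm².
A_2 = 268.8 mm².
Equal strain + equilibrium ⇒ each member carries load in proportion to AE: A₁E₁ = 61840000 N, A₂E₂ = 54570000 N, ΣAE = 116400000 N.
F₁ = P·A₁E₁/ΣAE = -20400·61840000/116400000 = -10840 N.

-10.8 kN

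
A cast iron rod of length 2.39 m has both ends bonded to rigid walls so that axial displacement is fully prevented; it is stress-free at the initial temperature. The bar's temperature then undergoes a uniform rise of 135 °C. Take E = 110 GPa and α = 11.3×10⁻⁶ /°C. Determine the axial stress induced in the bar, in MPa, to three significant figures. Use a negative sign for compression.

Free thermal expansion αLΔT = 11.3e-6 · 2390 · 135 = 3.646 mm.
The walls impose strain ε = −(3.646)/2390 = -1.5255e-03; σ = Eε = 110000 · -1.5255e-03 = -167.8 MPa.

-168 MPa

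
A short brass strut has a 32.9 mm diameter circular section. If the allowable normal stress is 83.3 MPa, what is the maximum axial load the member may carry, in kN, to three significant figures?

70.8 kN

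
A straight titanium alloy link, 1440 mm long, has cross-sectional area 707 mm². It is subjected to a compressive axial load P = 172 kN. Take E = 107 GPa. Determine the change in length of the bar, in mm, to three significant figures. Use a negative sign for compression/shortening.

δ_mech = NL/(AE) = -172000·1440/(707·107000) = -3.274 mm.

-3.27 mm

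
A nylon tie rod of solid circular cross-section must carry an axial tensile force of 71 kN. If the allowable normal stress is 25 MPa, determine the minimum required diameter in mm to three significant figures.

Required area A ≥ P/σ_allow = 71000/25 = 2840 mm².
For a solid circular section, d ≥ √(4A/π) = 60.13 mm.

60.1 mm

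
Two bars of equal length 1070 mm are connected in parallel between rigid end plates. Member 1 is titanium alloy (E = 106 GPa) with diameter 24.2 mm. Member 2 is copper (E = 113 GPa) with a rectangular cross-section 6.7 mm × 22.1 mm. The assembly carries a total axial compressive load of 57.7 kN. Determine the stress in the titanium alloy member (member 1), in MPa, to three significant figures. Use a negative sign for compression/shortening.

A_1 = 460 mm².
A_2 = 148.1 mm².
Equal strain + equilibrium ⇒ each member carries load in proportion to AE: A₁E₁ = 48760000 N, A₂E₂ = 16730000 N, ΣAE = 65490000 N.
σ₁ = P·E₁/ΣAE = -57700·106000/65490000 = -93.39 MPa.

-93.4 MPa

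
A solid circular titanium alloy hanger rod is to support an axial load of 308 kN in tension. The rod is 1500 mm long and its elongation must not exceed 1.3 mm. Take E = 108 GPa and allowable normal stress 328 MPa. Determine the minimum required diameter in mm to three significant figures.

64.7 mm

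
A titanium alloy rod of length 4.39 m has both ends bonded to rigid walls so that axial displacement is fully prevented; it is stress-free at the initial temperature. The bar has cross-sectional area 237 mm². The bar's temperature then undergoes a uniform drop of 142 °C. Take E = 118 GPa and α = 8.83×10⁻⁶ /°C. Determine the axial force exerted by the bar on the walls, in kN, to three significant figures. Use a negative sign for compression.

35.1 kN

Free thermal expansion αLΔT = 8.83e-6 · 4390 · -142 = -5.504 mm.
The walls impose strain ε = −(-5.504)/4390 = 1.2539e-03; σ = Eε = 118000 · 1.2539e-03 = 148 MPa.
Wall reaction R = σ·A = 148·237 = 35070 N = 35.07 kN.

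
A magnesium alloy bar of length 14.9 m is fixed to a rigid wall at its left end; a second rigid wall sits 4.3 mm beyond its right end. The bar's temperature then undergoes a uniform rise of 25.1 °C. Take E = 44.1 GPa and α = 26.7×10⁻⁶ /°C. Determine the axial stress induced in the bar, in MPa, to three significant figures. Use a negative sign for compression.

-16.8 MPa

Free thermal expansion αLΔT = 26.7e-6 · 14900 · 25.1 = 9.986 mm.
The walls engage after the gap closes; constrained expansion = 9.986 − 4.3 = 5.686 mm.
The walls impose strain ε = −(5.686)/14900 = -3.8158e-04; σ = Eε = 44100 · -3.8158e-04 = -16.83 MPa.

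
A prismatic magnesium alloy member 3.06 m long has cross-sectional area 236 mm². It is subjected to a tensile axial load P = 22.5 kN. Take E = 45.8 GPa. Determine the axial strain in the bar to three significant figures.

0.00208

σ = N/A = 95.34 MPa; ε = σ/E = 95.34/45800 = 2.082e-03.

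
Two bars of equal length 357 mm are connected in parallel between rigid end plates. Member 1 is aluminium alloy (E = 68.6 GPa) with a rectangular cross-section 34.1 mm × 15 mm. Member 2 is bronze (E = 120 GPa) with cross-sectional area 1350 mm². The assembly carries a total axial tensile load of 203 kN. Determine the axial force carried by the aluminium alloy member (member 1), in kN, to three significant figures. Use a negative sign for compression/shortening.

A_1 = 511.5 mm².
Equal strain + equilibrium ⇒ each member carries load in proportion to AE: A₁E₁ = 35090000 N, A₂E₂ = 162000000 N, ΣAE = 197100000 N.
F₁ = P·A₁E₁/ΣAE = 203000·35090000/197100000 = 36140 N.

36.1 kN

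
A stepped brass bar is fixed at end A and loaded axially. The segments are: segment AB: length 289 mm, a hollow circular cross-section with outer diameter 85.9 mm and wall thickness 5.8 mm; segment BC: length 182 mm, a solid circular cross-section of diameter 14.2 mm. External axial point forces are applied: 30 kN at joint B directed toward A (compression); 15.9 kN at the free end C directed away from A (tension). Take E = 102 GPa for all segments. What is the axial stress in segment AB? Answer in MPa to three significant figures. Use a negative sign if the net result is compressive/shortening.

-9.66 MPa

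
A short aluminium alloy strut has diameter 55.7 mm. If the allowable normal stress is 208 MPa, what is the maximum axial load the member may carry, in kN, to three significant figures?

507 kN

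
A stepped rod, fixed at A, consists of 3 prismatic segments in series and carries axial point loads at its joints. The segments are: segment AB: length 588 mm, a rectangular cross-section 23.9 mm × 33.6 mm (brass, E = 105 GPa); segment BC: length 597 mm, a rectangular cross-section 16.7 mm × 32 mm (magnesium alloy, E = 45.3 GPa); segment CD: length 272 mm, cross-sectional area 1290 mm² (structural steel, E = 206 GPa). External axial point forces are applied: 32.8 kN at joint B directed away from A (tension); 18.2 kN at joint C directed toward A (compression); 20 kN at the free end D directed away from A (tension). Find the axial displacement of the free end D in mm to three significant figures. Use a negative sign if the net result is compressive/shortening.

0.306 mm

Internal axial forces (sectioning from the free end, tension +): N_CD = 20 kN, N_BC = 1.8 kN, N_AB = 34.6 kN.
A_AB = 803 mm².
A_BC = 534.4 mm².
δ_AB = 34600·588/(803·105000) = 0.2413 mm
δ_BC = 1800·597/(534.4·45300) = 0.04439 mm
δ_CD = 20000·272/(1290·206000) = 0.02047 mm
δ = Σδ_i = 0.3061 mm.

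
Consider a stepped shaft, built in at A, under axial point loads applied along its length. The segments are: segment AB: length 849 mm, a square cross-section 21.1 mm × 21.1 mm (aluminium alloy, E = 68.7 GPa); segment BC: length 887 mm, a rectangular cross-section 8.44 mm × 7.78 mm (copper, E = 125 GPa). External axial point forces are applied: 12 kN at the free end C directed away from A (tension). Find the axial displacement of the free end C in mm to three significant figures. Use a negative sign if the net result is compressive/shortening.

1.63 mm

Internal axial forces (sectioning from the free end, tension +): N_BC = 12 kN, N_AB = 12 kN.
A_AB = 445.2 mm².
A_BC = 65.66 mm².
δ_AB = 12000·849/(445.2·68700) = 0.3331 mm
δ_BC = 12000·887/(65.66·125000) = 1.297 mm
δ = Σδ_i = 1.63 mm.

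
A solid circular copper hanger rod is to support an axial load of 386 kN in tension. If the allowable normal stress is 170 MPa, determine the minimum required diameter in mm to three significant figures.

53.8 mm

Required area A ≥ P/σ_allow = 386000/170 = 2271 mm².
For a solid circular section, d ≥ √(4A/π) = 53.77 mm.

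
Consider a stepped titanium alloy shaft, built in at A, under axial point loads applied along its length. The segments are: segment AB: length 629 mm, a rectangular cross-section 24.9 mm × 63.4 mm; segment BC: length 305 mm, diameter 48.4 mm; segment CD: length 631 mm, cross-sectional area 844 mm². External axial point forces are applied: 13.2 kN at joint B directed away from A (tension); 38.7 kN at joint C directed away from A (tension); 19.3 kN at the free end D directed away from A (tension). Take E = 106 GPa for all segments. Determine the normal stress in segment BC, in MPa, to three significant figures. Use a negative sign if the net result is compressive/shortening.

Internal axial forces (sectioning from the free end, tension +): N_CD = 19.3 kN, N_BC = 58 kN, N_AB = 71.2 kN.
A_BC = 1840 mm².
σ_BC = N_BC/A_BC = 58000/1840 = 31.52 MPa.

31.5 MPa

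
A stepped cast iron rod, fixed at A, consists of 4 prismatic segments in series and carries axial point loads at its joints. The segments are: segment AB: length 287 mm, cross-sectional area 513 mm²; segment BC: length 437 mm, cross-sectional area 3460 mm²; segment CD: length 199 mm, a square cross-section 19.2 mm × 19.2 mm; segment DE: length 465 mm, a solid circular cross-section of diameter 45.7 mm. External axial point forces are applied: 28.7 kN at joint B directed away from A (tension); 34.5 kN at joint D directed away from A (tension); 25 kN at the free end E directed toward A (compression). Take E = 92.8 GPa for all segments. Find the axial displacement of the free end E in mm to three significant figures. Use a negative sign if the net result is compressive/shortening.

0.222 mm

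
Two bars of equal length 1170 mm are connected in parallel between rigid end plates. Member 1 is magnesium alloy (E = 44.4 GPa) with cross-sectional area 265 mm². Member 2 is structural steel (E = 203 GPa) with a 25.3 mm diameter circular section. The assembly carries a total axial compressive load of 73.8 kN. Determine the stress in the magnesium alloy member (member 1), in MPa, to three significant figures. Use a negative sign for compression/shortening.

A_2 = 502.7 mm².
Equal strain + equilibrium ⇒ each member carries load in proportion to AE: A₁E₁ = 11770000 N, A₂E₂ = 102100000 N, ΣAE = 113800000 N.
σ₁ = P·E₁/ΣAE = -73800·44400/113800000 = -28.79 MPa.

-28.8 MPa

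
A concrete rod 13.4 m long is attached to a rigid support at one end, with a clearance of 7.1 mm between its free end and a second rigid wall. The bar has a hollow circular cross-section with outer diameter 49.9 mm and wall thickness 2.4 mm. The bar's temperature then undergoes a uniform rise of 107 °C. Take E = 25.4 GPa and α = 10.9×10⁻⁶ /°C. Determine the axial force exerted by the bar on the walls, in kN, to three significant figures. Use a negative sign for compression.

-5.79 kN

Free thermal expansion αLΔT = 10.9e-6 · 13400 · 107 = 15.63 mm.
The walls engage after the gap closes; constrained expansion = 15.63 − 7.1 = 8.528 mm.
The walls impose strain ε = −(8.528)/13400 = -6.3645e-04; σ = Eε = 25400 · -6.3645e-04 = -16.17 MPa.
Wall reaction R = σ·A = -16.17·358.1 = -5790 N = -5.79 kN.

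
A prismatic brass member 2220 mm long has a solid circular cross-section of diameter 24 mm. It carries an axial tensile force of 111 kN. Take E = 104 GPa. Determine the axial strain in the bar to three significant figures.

0.00236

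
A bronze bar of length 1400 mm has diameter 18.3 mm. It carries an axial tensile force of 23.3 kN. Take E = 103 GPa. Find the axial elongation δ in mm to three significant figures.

1.20 mm

A = 263 mm².
δ_mech = NL/(AE) = 23300·1400/(263·103000) = 1.204 mm.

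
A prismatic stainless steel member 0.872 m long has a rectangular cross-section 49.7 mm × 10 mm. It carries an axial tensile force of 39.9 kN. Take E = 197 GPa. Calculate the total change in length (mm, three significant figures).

A = 497 mm².
δ_mech = NL/(AE) = 39900·872/(497·197000) = 0.3554 mm.

0.355 mm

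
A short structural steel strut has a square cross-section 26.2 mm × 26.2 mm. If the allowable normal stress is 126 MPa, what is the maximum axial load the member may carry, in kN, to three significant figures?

86.5 kN

A = 686.4 mm².
P_max = σ_allow · A = 126 · 686.4 = 86490 N = 86.49 kN.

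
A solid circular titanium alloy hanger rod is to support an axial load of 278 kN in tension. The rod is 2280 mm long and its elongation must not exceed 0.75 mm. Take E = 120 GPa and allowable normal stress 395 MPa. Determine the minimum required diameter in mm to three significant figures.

Required area A ≥ P/σ_allow = 278000/395 = 703.8 mm².
For a solid circular section, d ≥ √(4A/π) = 29.93 mm.
Elongation limit: A ≥ PL/(Eδ_allow) = 278000·2280/(120000·0.75) = 7043 mm² ⇒ d ≥ 94.69 mm.
The elongation limit governs.

94.7 mm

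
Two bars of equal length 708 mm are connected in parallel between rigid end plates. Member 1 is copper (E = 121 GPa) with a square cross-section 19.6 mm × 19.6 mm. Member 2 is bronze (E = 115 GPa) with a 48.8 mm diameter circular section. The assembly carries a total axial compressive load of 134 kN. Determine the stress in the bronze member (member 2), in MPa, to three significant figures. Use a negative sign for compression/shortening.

-58.9 MPa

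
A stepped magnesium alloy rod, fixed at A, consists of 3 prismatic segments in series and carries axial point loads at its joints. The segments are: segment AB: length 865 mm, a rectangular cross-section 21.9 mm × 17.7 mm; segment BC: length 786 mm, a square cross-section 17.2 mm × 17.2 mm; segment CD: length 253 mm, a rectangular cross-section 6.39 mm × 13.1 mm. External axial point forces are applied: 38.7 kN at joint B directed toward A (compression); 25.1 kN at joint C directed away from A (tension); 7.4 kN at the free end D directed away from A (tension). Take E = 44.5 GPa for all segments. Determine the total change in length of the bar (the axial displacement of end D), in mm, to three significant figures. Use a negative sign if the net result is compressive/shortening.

2.13 mm

Internal axial forces (sectioning from the free end, tension +): N_CD = 7.4 kN, N_BC = 32.5 kN, N_AB = -6.2 kN.
A_AB = 387.6 mm².
A_BC = 295.8 mm².
A_CD = 83.71 mm².
δ_AB = -6200·865/(387.6·44500) = -0.3109 mm
δ_BC = 32500·786/(295.8·44500) = 1.94 mm
δ_CD = 7400·253/(83.71·44500) = 0.5026 mm
δ = Σδ_i = 2.132 mm.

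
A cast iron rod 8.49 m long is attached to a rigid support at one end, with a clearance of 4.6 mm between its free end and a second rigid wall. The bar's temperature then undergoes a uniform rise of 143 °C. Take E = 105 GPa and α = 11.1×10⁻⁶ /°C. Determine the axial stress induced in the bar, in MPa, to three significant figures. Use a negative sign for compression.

Free thermal expansion αLΔT = 11.1e-6 · 8490 · 143 = 13.48 mm.
The walls engage after the gap closes; constrained expansion = 13.48 − 4.6 = 8.876 mm.
The walls impose strain ε = −(8.876)/8490 = -1.0455e-03; σ = Eε = 105000 · -1.0455e-03 = -109.8 MPa.

-110 MPa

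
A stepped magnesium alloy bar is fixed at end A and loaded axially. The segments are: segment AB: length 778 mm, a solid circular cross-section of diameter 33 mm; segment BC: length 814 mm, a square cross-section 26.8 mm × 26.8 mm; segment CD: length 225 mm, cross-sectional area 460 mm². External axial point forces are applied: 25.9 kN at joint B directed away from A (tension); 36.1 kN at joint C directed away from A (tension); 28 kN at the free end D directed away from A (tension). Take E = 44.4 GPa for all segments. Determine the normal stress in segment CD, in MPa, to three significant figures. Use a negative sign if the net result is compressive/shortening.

Internal axial forces (sectioning from the free end, tension +): N_CD = 28 kN, N_BC = 64.1 kN, N_AB = 90 kN.
σ_CD = N_CD/A_CD = 28000/460 = 60.87 MPa.

60.9 MPa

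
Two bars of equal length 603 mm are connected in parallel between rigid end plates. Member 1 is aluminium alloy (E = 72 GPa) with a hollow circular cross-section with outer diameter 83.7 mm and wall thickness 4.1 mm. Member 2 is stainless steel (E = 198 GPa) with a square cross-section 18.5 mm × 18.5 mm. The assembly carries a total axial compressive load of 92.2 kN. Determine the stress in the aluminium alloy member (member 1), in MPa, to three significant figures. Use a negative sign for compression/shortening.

-46.9 MPa

A_1 = 1025 mm².
A_2 = 342.2 mm².
Equal strain + equilibrium ⇒ each member carries load in proportion to AE: A₁E₁ = 73820000 N, A₂E₂ = 67770000 N, ΣAE = 141600000 N.
σ₁ = P·E₁/ΣAE = -92200·72000/141600000 = -46.89 MPa.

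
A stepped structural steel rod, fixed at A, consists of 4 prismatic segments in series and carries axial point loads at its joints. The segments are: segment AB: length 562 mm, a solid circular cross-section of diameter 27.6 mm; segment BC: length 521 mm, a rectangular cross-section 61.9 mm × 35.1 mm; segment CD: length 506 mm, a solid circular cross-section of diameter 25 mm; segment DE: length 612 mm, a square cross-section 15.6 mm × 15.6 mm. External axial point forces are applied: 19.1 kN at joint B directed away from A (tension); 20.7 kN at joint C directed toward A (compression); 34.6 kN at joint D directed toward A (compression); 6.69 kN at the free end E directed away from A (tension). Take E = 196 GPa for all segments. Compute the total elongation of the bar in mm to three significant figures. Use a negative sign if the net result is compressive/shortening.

Internal axial forces (sectioning from the free end, tension +): N_DE = 6.69 kN, N_CD = -27.91 kN, N_BC = -48.61 kN, N_AB = -29.51 kN.
A_AB = 598.3 mm².
A_BC = 2173 mm².
A_CD = 490.9 mm².
A_DE = 243.4 mm².
δ_AB = -29510·562/(598.3·196000) = -0.1414 mm
δ_BC = -48610·521/(2173·196000) = -0.05947 mm
δ_CD = -27910·506/(490.9·196000) = -0.1468 mm
δ_DE = 6690·612/(243.4·196000) = 0.08584 mm
δ = Σδ_i = -0.2619 mm.

-0.262 mm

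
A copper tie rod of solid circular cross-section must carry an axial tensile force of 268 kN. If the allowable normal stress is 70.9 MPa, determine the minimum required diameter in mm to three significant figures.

69.4 mm

Required area A ≥ P/σ_allow = 268000/70.9 = 3780 mm².
For a solid circular section, d ≥ √(4A/π) = 69.37 mm.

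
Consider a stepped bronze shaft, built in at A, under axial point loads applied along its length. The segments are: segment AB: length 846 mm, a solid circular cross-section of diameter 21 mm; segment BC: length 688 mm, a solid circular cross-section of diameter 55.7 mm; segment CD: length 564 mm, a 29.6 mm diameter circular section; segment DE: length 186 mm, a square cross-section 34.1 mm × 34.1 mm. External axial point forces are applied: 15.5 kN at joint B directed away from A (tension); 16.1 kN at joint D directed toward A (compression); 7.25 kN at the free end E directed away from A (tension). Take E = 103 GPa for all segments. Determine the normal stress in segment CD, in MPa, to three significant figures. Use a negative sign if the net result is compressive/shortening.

Internal axial forces (sectioning from the free end, tension +): N_DE = 7.25 kN, N_CD = -8.85 kN, N_BC = -8.85 kN, N_AB = 6.65 kN.
A_CD = 688.1 mm².
σ_CD = N_CD/A_CD = -8850/688.1 = -12.86 MPa.

-12.9 MPa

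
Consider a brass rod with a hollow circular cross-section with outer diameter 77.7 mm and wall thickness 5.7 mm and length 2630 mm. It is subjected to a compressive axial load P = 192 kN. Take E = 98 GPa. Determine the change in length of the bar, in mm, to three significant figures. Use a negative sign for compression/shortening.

-4.00 mm

A = 1289 mm².
δ_mech = NL/(AE) = -192000·2630/(1289·98000) = -3.996 mm.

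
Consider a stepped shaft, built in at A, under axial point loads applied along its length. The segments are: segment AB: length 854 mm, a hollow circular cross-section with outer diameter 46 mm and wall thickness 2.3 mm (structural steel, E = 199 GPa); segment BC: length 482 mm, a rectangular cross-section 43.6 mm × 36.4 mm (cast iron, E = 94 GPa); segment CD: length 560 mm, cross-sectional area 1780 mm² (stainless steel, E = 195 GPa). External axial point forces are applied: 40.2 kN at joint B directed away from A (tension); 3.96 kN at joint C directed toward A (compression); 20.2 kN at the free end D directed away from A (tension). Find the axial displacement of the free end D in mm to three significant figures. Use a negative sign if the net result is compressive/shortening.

Internal axial forces (sectioning from the free end, tension +): N_CD = 20.2 kN, N_BC = 16.24 kN, N_AB = 56.44 kN.
A_AB = 315.8 mm².
A_BC = 1587 mm².
δ_AB = 56440·854/(315.8·199000) = 0.7671 mm
δ_BC = 16240·482/(1587·94000) = 0.05247 mm
δ_CD = 20200·560/(1780·195000) = 0.03259 mm
δ = Σδ_i = 0.8521 mm.

0.852 mm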